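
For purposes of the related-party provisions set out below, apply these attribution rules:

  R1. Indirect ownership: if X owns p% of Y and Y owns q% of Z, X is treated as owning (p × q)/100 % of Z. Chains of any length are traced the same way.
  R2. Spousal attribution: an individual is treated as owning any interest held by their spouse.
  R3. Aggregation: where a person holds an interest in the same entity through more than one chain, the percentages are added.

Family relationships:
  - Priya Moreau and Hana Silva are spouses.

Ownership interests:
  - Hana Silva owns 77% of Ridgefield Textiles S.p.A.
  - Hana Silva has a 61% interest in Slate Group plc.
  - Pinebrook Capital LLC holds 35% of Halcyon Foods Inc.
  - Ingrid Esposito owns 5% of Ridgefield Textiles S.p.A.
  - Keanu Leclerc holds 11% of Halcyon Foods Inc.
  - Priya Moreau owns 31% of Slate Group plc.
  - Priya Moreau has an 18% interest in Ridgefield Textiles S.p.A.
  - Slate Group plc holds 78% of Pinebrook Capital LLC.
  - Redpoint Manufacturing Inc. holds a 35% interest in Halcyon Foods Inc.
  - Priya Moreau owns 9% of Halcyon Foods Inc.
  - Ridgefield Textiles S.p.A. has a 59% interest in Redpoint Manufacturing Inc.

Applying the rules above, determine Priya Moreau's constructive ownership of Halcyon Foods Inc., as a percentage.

By spousal attribution (R2), Priya Moreau is treated as also owning Hana Silva's interest in Ridgefield Textiles S.p.A, giving 18% + 77% = 95%.
By spousal attribution (R2), Priya Moreau is treated as also owning Hana Silva's interest in Slate Group plc, giving 31% + 61% = 92%.
Chain via Ridgefield Textiles S.p.A. → Redpoint Manufacturing Inc. (R1): 95% × 59% × 35% = 19.6175% of Halcyon Foods Inc.
Chain via Slate Group plc → Pinebrook Capital LLC (R1): 92% × 78% × 35% = 25.116% of Halcyon Foods Inc.
Direct interest in Halcyon Foods Inc: 9%.
Aggregating (R3): 19.6175% + 25.116% + 9% = 53.7335%.

53.7335%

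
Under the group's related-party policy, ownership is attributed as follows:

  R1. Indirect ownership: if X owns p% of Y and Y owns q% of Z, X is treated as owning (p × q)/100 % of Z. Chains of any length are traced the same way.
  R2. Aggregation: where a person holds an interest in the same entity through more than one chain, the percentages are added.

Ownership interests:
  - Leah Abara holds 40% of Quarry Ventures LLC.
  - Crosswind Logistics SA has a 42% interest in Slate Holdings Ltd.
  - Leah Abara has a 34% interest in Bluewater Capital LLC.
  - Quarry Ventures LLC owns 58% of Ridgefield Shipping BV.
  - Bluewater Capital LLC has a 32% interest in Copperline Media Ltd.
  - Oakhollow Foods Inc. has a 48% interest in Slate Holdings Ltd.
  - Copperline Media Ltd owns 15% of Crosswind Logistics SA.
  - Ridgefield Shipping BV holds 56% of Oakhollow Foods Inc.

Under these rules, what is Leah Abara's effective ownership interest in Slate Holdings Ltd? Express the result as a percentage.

Chain via Quarry Ventures LLC → Ridgefield Shipping BV → Oakhollow Foods Inc. (R1): 40% × 58% × 56% × 48% = 6.23616% of Slate Holdings Ltd.
Chain via Bluewater Capital LLC → Copperline Media Ltd → Crosswind Logistics SA (R1): 34% × 32% × 15% × 42% = 0.68544% of Slate Holdings Ltd.
Aggregating (R2): 6.23616% + 0.68544% = 6.9216%.

6.9216%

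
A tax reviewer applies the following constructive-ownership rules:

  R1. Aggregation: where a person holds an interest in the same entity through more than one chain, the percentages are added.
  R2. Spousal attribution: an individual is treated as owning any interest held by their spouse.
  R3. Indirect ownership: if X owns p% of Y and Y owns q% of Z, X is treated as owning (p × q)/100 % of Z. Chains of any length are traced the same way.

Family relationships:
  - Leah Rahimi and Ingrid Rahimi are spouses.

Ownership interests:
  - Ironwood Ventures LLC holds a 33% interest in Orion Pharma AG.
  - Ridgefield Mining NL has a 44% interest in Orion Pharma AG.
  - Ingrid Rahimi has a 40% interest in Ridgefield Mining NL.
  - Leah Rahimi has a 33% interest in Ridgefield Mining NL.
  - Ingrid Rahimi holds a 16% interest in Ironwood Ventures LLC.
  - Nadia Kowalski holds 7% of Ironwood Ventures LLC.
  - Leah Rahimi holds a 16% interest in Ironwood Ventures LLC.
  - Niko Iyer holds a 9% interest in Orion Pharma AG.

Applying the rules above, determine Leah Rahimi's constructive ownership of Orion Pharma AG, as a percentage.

42.68%

By spousal attribution (R2), Leah Rahimi is treated as also owning Ingrid Rahimi's interest in Ridgefield Mining NL, giving 33% + 40% = 73%.
By spousal attribution (R2), Leah Rahimi is treated as also owning Ingrid Rahimi's interest in Ironwood Ventures LLC, giving 16% + 16% = 32%.
Chain via Ridgefield Mining NL (R3): 73% × 44% = 32.12% of Orion Pharma AG.
Chain via Ironwood Ventures LLC (R3): 32% × 33% = 10.56% of Orion Pharma AG.
Aggregating (R1): 32.12% + 10.56% = 42.68%.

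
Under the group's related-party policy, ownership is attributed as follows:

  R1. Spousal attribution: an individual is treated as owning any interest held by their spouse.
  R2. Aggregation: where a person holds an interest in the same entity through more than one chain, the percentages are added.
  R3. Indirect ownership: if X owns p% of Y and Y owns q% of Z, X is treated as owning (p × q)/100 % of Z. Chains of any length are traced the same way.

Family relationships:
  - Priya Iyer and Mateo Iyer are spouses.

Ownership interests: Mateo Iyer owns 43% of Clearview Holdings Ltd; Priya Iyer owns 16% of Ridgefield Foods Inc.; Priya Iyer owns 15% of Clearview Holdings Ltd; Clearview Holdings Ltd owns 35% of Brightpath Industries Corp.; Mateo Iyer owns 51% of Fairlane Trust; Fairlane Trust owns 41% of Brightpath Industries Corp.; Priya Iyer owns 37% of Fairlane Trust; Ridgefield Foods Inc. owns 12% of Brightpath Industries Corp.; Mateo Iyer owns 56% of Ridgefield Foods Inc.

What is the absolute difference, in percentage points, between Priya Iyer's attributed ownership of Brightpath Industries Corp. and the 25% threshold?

40.02

By spousal attribution (R1), Priya Iyer is treated as also owning Mateo Iyer's interest in Clearview Holdings Ltd, giving 15% + 43% = 58%.
By spousal attribution (R1), Priya Iyer is treated as also owning Mateo Iyer's interest in Fairlane Trust, giving 37% + 51% = 88%.
By spousal attribution (R1), Priya Iyer is treated as also owning Mateo Iyer's interest in Ridgefield Foods Inc, giving 16% + 56% = 72%.
Chain via Clearview Holdings Ltd (R3): 58% × 35% = 20.3% of Brightpath Industries Corp.
Chain via Fairlane Trust (R3): 88% × 41% = 36.08% of Brightpath Industries Corp.
Chain via Ridgefield Foods Inc. (R3): 72% × 12% = 8.64% of Brightpath Industries Corp.
Aggregating (R2): 20.3% + 36.08% + 8.64% = 65.02%.
65.02% exceeds the 25% threshold by 40.02 percentage points.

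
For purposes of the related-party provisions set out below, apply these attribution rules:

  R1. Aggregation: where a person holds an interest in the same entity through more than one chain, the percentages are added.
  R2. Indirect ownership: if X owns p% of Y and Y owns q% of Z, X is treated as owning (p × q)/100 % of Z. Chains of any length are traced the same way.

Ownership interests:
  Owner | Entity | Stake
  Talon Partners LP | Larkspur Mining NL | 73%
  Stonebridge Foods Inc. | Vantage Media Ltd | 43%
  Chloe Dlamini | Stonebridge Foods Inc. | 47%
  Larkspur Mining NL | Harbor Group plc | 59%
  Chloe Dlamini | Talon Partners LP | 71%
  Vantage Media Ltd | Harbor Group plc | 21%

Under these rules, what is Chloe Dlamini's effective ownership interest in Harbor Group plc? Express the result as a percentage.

34.8238%

Chain via Talon Partners LP → Larkspur Mining NL (R2): 71% × 73% × 59% = 30.5797% of Harbor Group plc.
Chain via Stonebridge Foods Inc. → Vantage Media Ltd (R2): 47% × 43% × 21% = 4.2441% of Harbor Group plc.
Aggregating (R1): 30.5797% + 4.2441% = 34.8238%.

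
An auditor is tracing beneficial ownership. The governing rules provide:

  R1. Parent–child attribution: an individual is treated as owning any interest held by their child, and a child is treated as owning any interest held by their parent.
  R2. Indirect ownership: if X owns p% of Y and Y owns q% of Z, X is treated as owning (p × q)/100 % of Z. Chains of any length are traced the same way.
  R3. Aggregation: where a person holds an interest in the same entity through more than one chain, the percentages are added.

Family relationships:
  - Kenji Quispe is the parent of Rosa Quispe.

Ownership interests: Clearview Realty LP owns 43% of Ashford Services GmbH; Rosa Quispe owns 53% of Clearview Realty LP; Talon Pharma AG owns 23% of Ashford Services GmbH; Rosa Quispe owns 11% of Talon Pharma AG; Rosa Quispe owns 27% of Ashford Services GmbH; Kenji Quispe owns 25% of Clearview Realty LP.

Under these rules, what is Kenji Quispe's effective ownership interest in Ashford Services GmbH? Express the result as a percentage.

63.07%

By parent–child attribution (R1), Kenji Quispe is treated as also owning Rosa Quispe's interest in Clearview Realty LP, giving 25% + 53% = 78%.
By parent–child attribution (R1), Kenji Quispe is treated as owning Rosa Quispe's 11% interest in Talon Pharma AG.
By parent–child attribution (R1), Kenji Quispe is treated as owning Rosa Quispe's 27% interest in Ashford Services GmbH.
Chain via Clearview Realty LP (R2): 78% × 43% = 33.54% of Ashford Services GmbH.
Chain via Talon Pharma AG (R2): 11% × 23% = 2.53% of Ashford Services GmbH.
Direct interest in Ashford Services GmbH: 27%.
Aggregating (R3): 33.54% + 2.53% + 27% = 63.07%.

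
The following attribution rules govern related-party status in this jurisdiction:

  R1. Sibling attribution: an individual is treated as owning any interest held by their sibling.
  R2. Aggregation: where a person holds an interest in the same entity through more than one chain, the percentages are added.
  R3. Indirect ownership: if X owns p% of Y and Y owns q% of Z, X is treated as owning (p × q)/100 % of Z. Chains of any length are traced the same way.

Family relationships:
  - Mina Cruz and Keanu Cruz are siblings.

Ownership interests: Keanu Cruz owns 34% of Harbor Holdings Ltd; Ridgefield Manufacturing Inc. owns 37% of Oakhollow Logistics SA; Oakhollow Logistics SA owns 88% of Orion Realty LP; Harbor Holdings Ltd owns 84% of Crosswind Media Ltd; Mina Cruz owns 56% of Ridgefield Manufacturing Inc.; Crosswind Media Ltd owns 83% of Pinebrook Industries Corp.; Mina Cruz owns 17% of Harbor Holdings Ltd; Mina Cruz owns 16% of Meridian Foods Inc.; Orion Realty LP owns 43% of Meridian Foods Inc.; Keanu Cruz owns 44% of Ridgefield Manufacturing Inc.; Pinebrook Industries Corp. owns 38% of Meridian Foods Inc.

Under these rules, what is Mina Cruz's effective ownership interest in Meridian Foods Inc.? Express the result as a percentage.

43.512536%

By sibling attribution (R1), Mina Cruz is treated as also owning Keanu Cruz's interest in Harbor Holdings Ltd, giving 17% + 34% = 51%.
By sibling attribution (R1), Mina Cruz is treated as also owning Keanu Cruz's interest in Ridgefield Manufacturing Inc, giving 56% + 44% = 100%.
Chain via Harbor Holdings Ltd → Crosswind Media Ltd → Pinebrook Industries Corp. (R3): 51% × 84% × 83% × 38% = 13.511736% of Meridian Foods Inc.
Chain via Ridgefield Manufacturing Inc. → Oakhollow Logistics SA → Orion Realty LP (R3): 100% × 37% × 88% × 43% = 14.0008% of Meridian Foods Inc.
Direct interest in Meridian Foods Inc: 16%.
Aggregating (R2): 13.511736% + 14.0008% + 16% = 43.512536%.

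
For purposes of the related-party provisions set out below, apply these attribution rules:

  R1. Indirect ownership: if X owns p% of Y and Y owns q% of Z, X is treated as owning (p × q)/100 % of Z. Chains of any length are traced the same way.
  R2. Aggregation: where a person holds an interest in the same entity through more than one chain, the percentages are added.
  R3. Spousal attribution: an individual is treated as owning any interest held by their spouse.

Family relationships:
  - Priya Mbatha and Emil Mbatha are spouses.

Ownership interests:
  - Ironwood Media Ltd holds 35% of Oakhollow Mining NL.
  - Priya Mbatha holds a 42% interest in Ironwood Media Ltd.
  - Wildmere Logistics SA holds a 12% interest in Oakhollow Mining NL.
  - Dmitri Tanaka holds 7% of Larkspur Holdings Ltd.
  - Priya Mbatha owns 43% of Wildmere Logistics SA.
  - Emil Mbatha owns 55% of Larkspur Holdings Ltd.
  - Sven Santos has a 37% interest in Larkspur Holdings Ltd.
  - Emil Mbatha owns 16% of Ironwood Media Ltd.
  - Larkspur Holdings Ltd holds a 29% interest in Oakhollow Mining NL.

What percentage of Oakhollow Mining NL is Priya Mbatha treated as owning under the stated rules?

41.41%

By spousal attribution (R3), Priya Mbatha is treated as also owning Emil Mbatha's interest in Ironwood Media Ltd, giving 42% + 16% = 58%.
By spousal attribution (R3), Priya Mbatha is treated as owning Emil Mbatha's 55% interest in Larkspur Holdings Ltd.
Chain via Ironwood Media Ltd (R1): 58% × 35% = 20.3% of Oakhollow Mining NL.
Chain via Wildmere Logistics SA (R1): 43% × 12% = 5.16% of Oakhollow Mining NL.
Chain via Larkspur Holdings Ltd (R1): 55% × 29% = 15.95% of Oakhollow Mining NL.
Aggregating (R2): 20.3% + 5.16% + 15.95% = 41.41%.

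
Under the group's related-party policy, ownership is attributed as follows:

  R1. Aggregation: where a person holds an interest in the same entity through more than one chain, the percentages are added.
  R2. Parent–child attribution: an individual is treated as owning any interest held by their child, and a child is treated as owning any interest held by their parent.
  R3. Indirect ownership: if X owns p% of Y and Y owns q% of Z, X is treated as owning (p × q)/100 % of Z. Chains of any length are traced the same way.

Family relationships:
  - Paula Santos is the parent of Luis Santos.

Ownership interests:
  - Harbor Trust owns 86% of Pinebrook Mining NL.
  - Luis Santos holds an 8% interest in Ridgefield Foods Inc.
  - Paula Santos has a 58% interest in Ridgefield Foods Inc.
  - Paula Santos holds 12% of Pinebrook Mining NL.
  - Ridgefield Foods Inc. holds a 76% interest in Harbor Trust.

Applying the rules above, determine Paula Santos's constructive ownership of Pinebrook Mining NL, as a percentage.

55.1376%

By parent–child attribution (R2), Paula Santos is treated as also owning Luis Santos's interest in Ridgefield Foods Inc, giving 58% + 8% = 66%.
Chain via Ridgefield Foods Inc. → Harbor Trust (R3): 66% × 76% × 86% = 43.1376% of Pinebrook Mining NL.
Direct interest in Pinebrook Mining NL: 12%.
Aggregating (R1): 43.1376% + 12% = 55.1376%.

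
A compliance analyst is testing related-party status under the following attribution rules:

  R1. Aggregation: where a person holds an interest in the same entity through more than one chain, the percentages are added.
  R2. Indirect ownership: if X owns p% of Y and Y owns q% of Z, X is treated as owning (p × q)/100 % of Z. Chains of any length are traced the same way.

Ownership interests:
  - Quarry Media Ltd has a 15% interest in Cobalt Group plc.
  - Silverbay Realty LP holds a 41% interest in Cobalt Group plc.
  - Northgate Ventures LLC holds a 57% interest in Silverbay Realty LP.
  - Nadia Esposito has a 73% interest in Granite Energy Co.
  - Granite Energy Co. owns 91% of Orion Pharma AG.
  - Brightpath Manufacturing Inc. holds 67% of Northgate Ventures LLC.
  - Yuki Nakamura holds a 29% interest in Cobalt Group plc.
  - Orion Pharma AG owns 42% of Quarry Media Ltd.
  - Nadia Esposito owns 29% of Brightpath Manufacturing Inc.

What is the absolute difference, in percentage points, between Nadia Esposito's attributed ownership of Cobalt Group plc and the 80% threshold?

Chain via Brightpath Manufacturing Inc. → Northgate Ventures LLC → Silverbay Realty LP (R2): 29% × 67% × 57% × 41% = 4.540791% of Cobalt Group plc.
Chain via Granite Energy Co. → Orion Pharma AG → Quarry Media Ltd (R2): 73% × 91% × 42% × 15% = 4.18509% of Cobalt Group plc.
Aggregating (R1): 4.540791% + 4.18509% = 8.725881%.
8.725881% falls short of the 80% threshold by 71.274119 percentage points.

71.274119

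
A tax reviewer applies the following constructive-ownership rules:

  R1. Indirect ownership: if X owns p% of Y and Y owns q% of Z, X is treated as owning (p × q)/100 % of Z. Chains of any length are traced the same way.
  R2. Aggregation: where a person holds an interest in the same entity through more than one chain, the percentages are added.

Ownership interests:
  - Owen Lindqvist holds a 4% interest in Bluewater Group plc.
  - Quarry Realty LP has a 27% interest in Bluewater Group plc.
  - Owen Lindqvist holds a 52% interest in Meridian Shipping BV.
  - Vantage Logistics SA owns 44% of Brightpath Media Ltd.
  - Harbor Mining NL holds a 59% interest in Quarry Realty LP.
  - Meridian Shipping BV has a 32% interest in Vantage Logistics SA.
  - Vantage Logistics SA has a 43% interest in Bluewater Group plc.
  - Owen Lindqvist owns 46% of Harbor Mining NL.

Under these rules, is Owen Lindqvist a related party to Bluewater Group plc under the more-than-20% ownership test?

Chain via Harbor Mining NL → Quarry Realty LP (R1): 46% × 59% × 27% = 7.3278% of Bluewater Group plc.
Chain via Meridian Shipping BV → Vantage Logistics SA (R1): 52% × 32% × 43% = 7.1552% of Bluewater Group plc.
Direct interest in Bluewater Group plc: 4%.
Aggregating (R2): 7.3278% + 7.1552% + 4% = 18.483%.
18.483% does not exceed the 20% threshold, so Owen is not a related party to Bluewater Group plc.

No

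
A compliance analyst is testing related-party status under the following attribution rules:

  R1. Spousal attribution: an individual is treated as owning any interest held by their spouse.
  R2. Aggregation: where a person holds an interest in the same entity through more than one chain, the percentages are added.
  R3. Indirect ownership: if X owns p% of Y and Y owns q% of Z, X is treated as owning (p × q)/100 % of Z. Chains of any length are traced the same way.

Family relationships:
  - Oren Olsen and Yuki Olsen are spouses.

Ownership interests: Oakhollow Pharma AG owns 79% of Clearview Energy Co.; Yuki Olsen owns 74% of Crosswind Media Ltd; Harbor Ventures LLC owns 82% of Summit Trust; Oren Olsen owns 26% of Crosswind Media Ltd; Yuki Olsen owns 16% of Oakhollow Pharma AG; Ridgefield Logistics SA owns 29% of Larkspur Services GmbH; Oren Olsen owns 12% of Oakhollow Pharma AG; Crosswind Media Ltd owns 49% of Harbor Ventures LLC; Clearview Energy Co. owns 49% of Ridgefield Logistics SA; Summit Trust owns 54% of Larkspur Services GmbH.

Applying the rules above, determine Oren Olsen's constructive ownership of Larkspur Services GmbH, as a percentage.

By spousal attribution (R1), Oren Olsen is treated as also owning Yuki Olsen's interest in Crosswind Media Ltd, giving 26% + 74% = 100%.
By spousal attribution (R1), Oren Olsen is treated as also owning Yuki Olsen's interest in Oakhollow Pharma AG, giving 12% + 16% = 28%.
Chain via Crosswind Media Ltd → Harbor Ventures LLC → Summit Trust (R3): 100% × 49% × 82% × 54% = 21.6972% of Larkspur Services GmbH.
Chain via Oakhollow Pharma AG → Clearview Energy Co. → Ridgefield Logistics SA (R3): 28% × 79% × 49% × 29% = 3.143252% of Larkspur Services GmbH.
Aggregating (R2): 21.6972% + 3.143252% = 24.840452%.

24.840452%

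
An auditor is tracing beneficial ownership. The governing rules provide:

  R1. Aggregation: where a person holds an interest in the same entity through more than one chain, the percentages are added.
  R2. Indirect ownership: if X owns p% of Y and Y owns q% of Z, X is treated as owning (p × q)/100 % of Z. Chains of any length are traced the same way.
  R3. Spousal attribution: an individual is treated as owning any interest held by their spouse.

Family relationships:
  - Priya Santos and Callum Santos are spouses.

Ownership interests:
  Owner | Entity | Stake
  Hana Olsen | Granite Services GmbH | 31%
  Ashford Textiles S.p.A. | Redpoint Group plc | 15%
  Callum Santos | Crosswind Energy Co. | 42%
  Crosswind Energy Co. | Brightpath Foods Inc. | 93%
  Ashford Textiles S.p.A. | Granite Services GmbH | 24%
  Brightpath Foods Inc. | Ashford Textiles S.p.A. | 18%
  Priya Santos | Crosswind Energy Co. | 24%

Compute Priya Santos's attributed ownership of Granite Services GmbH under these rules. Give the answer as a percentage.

2.651616%

By spousal attribution (R3), Priya Santos is treated as also owning Callum Santos's interest in Crosswind Energy Co, giving 24% + 42% = 66%.
Chain via Crosswind Energy Co. → Brightpath Foods Inc. → Ashford Textiles S.p.A. (R2): 66% × 93% × 18% × 24% = 2.651616% of Granite Services GmbH.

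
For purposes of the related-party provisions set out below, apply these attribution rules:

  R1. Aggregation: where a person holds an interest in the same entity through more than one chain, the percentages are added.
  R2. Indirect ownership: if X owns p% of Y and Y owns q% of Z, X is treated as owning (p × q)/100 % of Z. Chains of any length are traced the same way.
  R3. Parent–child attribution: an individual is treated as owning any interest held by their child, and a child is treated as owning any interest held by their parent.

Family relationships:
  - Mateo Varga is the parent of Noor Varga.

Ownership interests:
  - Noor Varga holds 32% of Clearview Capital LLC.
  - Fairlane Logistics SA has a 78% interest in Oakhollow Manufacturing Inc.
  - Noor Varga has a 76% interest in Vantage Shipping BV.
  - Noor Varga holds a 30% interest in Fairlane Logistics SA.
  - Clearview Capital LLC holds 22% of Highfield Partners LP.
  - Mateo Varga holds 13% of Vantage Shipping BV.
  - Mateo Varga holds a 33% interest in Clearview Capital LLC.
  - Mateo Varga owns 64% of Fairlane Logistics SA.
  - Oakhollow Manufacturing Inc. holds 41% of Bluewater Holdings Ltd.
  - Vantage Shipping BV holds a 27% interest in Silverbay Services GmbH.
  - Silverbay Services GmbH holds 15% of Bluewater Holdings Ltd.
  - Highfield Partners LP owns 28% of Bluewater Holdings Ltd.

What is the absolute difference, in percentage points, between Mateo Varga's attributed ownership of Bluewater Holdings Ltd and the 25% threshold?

By parent–child attribution (R3), Mateo Varga is treated as also owning Noor Varga's interest in Clearview Capital LLC, giving 33% + 32% = 65%.
By parent–child attribution (R3), Mateo Varga is treated as also owning Noor Varga's interest in Vantage Shipping BV, giving 13% + 76% = 89%.
By parent–child attribution (R3), Mateo Varga is treated as also owning Noor Varga's interest in Fairlane Logistics SA, giving 64% + 30% = 94%.
Chain via Clearview Capital LLC → Highfield Partners LP (R2): 65% × 22% × 28% = 4.004% of Bluewater Holdings Ltd.
Chain via Vantage Shipping BV → Silverbay Services GmbH (R2): 89% × 27% × 15% = 3.6045% of Bluewater Holdings Ltd.
Chain via Fairlane Logistics SA → Oakhollow Manufacturing Inc. (R2): 94% × 78% × 41% = 30.0612% of Bluewater Holdings Ltd.
Aggregating (R1): 4.004% + 3.6045% + 30.0612% = 37.6697%.
37.6697% exceeds the 25% threshold by 12.6697 percentage points.

12.6697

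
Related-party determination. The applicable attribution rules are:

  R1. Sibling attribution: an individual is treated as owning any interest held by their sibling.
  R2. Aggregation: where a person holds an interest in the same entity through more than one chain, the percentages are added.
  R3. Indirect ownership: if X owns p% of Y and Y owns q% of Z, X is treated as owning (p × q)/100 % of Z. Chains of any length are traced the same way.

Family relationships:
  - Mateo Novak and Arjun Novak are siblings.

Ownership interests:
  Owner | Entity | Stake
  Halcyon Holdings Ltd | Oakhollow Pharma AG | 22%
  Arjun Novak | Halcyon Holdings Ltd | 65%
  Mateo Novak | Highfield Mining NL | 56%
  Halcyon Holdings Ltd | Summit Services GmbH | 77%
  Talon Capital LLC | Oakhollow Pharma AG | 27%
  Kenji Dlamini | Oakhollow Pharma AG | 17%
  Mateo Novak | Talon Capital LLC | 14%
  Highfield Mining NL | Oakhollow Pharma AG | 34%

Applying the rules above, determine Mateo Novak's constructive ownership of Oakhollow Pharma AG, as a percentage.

37.12%

By sibling attribution (R1), Mateo Novak is treated as owning Arjun Novak's 65% interest in Halcyon Holdings Ltd.
Chain via Highfield Mining NL (R3): 56% × 34% = 19.04% of Oakhollow Pharma AG.
Chain via Talon Capital LLC (R3): 14% × 27% = 3.78% of Oakhollow Pharma AG.
Chain via Halcyon Holdings Ltd (R3): 65% × 22% = 14.3% of Oakhollow Pharma AG.
Aggregating (R2): 19.04% + 3.78% + 14.3% = 37.12%.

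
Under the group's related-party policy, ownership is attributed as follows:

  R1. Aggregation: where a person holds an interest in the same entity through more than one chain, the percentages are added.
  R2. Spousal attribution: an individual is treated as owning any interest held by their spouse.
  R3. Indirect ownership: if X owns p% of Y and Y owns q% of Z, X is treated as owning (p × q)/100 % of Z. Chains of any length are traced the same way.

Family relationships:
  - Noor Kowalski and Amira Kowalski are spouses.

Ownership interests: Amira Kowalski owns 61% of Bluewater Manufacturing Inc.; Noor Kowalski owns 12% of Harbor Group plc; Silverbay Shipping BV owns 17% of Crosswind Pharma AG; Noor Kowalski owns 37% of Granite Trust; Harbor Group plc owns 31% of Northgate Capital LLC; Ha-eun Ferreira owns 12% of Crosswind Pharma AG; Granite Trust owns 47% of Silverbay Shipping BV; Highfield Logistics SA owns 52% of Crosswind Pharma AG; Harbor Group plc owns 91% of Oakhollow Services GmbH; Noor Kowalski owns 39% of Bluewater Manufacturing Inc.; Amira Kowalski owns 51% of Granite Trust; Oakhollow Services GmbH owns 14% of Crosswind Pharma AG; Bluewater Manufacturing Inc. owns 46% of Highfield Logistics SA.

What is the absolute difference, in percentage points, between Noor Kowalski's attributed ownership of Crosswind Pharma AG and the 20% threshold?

By spousal attribution (R2), Noor Kowalski is treated as also owning Amira Kowalski's interest in Bluewater Manufacturing Inc, giving 39% + 61% = 100%.
By spousal attribution (R2), Noor Kowalski is treated as also owning Amira Kowalski's interest in Granite Trust, giving 37% + 51% = 88%.
Chain via Harbor Group plc → Oakhollow Services GmbH (R3): 12% × 91% × 14% = 1.5288% of Crosswind Pharma AG.
Chain via Bluewater Manufacturing Inc. → Highfield Logistics SA (R3): 100% × 46% × 52% = 23.92% of Crosswind Pharma AG.
Chain via Granite Trust → Silverbay Shipping BV (R3): 88% × 47% × 17% = 7.0312% of Crosswind Pharma AG.
Aggregating (R1): 1.5288% + 23.92% + 7.0312% = 32.48%.
32.48% exceeds the 20% threshold by 12.48 percentage points.

12.48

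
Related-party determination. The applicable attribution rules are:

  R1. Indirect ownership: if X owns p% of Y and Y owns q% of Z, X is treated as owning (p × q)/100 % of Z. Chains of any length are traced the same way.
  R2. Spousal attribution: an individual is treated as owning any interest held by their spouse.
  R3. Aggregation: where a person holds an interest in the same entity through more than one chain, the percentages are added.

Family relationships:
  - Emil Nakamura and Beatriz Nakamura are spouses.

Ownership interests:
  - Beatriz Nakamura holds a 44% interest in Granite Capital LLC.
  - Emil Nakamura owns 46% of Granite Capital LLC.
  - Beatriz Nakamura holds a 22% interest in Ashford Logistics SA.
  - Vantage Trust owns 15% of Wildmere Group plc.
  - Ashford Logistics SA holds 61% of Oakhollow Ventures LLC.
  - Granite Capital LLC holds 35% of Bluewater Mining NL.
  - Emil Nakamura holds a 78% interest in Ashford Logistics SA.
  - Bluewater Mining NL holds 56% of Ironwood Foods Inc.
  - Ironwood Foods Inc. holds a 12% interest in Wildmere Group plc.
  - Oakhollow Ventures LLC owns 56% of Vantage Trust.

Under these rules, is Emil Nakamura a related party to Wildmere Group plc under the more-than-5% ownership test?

By spousal attribution (R2), Emil Nakamura is treated as also owning Beatriz Nakamura's interest in Ashford Logistics SA, giving 78% + 22% = 100%.
By spousal attribution (R2), Emil Nakamura is treated as also owning Beatriz Nakamura's interest in Granite Capital LLC, giving 46% + 44% = 90%.
Chain via Ashford Logistics SA → Oakhollow Ventures LLC → Vantage Trust (R1): 100% × 61% × 56% × 15% = 5.124% of Wildmere Group plc.
Chain via Granite Capital LLC → Bluewater Mining NL → Ironwood Foods Inc. (R1): 90% × 35% × 56% × 12% = 2.1168% of Wildmere Group plc.
Aggregating (R3): 5.124% + 2.1168% = 7.2408%.
7.2408% exceeds the 5% threshold, so Emil is a related party to Wildmere Group plc.

Yes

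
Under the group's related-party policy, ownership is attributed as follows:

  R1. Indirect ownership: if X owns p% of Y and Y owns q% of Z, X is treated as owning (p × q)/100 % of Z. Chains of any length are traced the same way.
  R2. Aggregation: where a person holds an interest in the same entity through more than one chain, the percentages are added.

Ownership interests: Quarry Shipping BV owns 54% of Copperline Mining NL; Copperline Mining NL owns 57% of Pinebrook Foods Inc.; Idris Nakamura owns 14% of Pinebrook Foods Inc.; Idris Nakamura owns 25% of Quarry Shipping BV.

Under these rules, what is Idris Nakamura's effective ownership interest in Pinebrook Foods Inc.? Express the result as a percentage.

21.695%

Chain via Quarry Shipping BV → Copperline Mining NL (R1): 25% × 54% × 57% = 7.695% of Pinebrook Foods Inc.
Direct interest in Pinebrook Foods Inc: 14%.
Aggregating (R2): 7.695% + 14% = 21.695%.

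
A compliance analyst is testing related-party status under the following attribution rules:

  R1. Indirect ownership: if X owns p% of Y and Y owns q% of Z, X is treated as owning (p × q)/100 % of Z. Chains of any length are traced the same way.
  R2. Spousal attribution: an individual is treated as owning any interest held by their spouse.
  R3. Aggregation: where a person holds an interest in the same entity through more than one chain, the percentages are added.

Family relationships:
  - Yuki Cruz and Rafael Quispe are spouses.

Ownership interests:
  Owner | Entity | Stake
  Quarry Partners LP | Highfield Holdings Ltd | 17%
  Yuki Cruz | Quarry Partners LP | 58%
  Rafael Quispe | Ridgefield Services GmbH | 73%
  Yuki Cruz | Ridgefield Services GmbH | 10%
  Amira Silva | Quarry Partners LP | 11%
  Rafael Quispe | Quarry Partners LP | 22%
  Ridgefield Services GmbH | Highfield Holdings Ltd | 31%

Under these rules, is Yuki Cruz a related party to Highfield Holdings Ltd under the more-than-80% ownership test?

By spousal attribution (R2), Yuki Cruz is treated as also owning Rafael Quispe's interest in Ridgefield Services GmbH, giving 10% + 73% = 83%.
By spousal attribution (R2), Yuki Cruz is treated as also owning Rafael Quispe's interest in Quarry Partners LP, giving 58% + 22% = 80%.
Chain via Ridgefield Services GmbH (R1): 83% × 31% = 25.73% of Highfield Holdings Ltd.
Chain via Quarry Partners LP (R1): 80% × 17% = 13.6% of Highfield Holdings Ltd.
Aggregating (R3): 25.73% + 13.6% = 39.33%.
39.33% does not exceed the 80% threshold, so Yuki is not a related party to Highfield Holdings Ltd.

No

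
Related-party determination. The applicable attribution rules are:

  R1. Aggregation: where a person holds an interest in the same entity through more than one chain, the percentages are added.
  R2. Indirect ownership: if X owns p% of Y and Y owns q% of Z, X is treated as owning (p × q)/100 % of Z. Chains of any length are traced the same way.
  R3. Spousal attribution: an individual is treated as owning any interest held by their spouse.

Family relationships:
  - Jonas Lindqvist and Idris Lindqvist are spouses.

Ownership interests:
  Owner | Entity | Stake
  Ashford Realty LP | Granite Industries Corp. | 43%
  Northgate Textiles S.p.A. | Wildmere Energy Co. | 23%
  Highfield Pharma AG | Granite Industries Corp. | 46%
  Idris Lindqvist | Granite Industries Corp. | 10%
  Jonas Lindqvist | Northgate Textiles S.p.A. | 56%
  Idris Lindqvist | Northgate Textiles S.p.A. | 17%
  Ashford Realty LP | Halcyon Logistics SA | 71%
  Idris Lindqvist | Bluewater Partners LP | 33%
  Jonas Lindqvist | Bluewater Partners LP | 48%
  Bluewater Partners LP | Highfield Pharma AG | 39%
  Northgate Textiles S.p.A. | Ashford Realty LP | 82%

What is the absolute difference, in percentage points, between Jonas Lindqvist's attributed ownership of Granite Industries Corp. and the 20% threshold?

By spousal attribution (R3), Jonas Lindqvist is treated as also owning Idris Lindqvist's interest in Bluewater Partners LP, giving 48% + 33% = 81%.
By spousal attribution (R3), Jonas Lindqvist is treated as also owning Idris Lindqvist's interest in Northgate Textiles S.p.A, giving 56% + 17% = 73%.
By spousal attribution (R3), Jonas Lindqvist is treated as owning Idris Lindqvist's 10% interest in Granite Industries Corp.
Chain via Bluewater Partners LP → Highfield Pharma AG (R2): 81% × 39% × 46% = 14.5314% of Granite Industries Corp.
Chain via Northgate Textiles S.p.A. → Ashford Realty LP (R2): 73% × 82% × 43% = 25.7398% of Granite Industries Corp.
Direct interest in Granite Industries Corp: 10%.
Aggregating (R1): 14.5314% + 25.7398% + 10% = 50.2712%.
50.2712% exceeds the 20% threshold by 30.2712 percentage points.

30.2712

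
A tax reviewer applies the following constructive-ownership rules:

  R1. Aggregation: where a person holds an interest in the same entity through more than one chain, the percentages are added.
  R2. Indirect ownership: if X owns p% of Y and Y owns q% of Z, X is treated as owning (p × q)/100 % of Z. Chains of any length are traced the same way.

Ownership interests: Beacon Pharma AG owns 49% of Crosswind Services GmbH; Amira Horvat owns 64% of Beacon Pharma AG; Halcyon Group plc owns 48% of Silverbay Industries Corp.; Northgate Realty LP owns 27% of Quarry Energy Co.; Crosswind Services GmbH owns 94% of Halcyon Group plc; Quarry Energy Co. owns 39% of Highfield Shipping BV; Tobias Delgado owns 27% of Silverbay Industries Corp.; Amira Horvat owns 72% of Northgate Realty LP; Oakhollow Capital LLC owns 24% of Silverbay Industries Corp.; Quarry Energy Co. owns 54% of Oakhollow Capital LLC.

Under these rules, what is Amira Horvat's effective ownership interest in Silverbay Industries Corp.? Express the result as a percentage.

16.669056%

Chain via Northgate Realty LP → Quarry Energy Co. → Oakhollow Capital LLC (R2): 72% × 27% × 54% × 24% = 2.519424% of Silverbay Industries Corp.
Chain via Beacon Pharma AG → Crosswind Services GmbH → Halcyon Group plc (R2): 64% × 49% × 94% × 48% = 14.149632% of Silverbay Industries Corp.
Aggregating (R1): 2.519424% + 14.149632% = 16.669056%.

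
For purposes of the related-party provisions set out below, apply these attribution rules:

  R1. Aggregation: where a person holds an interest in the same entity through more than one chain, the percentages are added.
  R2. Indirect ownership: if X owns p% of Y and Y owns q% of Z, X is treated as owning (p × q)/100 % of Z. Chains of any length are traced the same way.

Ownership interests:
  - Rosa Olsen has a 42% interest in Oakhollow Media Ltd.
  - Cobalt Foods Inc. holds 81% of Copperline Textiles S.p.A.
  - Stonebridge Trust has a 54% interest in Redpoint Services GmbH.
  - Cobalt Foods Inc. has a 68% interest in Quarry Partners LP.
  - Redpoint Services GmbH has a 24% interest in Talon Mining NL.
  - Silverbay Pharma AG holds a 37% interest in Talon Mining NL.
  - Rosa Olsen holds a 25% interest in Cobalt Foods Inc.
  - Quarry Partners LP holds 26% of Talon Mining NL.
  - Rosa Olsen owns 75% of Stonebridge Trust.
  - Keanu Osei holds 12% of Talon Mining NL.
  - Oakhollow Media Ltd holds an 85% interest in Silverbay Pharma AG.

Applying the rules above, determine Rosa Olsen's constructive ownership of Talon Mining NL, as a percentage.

Chain via Stonebridge Trust → Redpoint Services GmbH (R2): 75% × 54% × 24% = 9.72% of Talon Mining NL.
Chain via Oakhollow Media Ltd → Silverbay Pharma AG (R2): 42% × 85% × 37% = 13.209% of Talon Mining NL.
Chain via Cobalt Foods Inc. → Quarry Partners LP (R2): 25% × 68% × 26% = 4.42% of Talon Mining NL.
Aggregating (R1): 9.72% + 13.209% + 4.42% = 27.349%.

27.349%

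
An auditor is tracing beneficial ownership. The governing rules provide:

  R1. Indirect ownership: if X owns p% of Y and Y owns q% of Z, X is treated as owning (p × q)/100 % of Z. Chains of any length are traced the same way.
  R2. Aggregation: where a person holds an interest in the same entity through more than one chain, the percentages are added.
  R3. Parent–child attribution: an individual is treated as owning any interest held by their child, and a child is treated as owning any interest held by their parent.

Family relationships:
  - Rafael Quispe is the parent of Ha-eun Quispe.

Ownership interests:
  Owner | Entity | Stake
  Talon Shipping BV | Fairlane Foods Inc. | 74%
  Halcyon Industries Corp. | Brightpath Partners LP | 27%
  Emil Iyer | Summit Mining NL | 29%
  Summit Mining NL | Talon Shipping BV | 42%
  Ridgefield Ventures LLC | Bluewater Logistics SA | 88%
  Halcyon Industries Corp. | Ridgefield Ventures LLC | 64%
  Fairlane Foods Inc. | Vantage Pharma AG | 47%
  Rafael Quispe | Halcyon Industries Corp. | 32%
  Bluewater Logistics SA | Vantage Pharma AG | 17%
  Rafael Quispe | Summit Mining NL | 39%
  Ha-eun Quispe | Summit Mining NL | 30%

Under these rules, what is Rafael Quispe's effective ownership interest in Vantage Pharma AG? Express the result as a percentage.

By parent–child attribution (R3), Rafael Quispe is treated as also owning Ha-eun Quispe's interest in Summit Mining NL, giving 39% + 30% = 69%.
Chain via Halcyon Industries Corp. → Ridgefield Ventures LLC → Bluewater Logistics SA (R1): 32% × 64% × 88% × 17% = 3.063808% of Vantage Pharma AG.
Chain via Summit Mining NL → Talon Shipping BV → Fairlane Foods Inc. (R1): 69% × 42% × 74% × 47% = 10.079244% of Vantage Pharma AG.
Aggregating (R2): 3.063808% + 10.079244% = 13.143052%.

13.143052%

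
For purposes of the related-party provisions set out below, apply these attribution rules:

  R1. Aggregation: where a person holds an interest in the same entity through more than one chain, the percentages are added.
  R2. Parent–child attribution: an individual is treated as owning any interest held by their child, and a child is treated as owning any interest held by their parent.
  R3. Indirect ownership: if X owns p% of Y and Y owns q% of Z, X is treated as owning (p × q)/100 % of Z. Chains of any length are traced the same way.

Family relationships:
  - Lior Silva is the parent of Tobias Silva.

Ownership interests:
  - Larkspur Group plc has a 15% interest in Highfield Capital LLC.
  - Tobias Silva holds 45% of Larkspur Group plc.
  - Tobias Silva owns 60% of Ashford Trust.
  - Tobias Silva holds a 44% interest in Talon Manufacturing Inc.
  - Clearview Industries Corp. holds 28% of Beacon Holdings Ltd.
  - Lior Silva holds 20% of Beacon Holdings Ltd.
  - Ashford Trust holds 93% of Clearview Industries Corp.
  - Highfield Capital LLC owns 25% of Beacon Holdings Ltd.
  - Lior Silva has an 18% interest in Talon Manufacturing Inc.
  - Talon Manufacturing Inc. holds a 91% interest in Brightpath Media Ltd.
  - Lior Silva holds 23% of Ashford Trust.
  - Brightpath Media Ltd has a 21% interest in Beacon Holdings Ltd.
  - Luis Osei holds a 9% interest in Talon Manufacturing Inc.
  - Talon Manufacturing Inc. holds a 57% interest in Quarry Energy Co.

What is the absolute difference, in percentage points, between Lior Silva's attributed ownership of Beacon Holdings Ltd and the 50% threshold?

By parent–child attribution (R2), Lior Silva is treated as also owning Tobias Silva's interest in Ashford Trust, giving 23% + 60% = 83%.
By parent–child attribution (R2), Lior Silva is treated as also owning Tobias Silva's interest in Talon Manufacturing Inc, giving 18% + 44% = 62%.
By parent–child attribution (R2), Lior Silva is treated as owning Tobias Silva's 45% interest in Larkspur Group plc.
Chain via Ashford Trust → Clearview Industries Corp. (R3): 83% × 93% × 28% = 21.6132% of Beacon Holdings Ltd.
Chain via Talon Manufacturing Inc. → Brightpath Media Ltd (R3): 62% × 91% × 21% = 11.8482% of Beacon Holdings Ltd.
Direct interest in Beacon Holdings Ltd: 20%.
Chain via Larkspur Group plc → Highfield Capital LLC (R3): 45% × 15% × 25% = 1.6875% of Beacon Holdings Ltd.
Aggregating (R1): 21.6132% + 11.8482% + 20% + 1.6875% = 55.1489%.
55.1489% exceeds the 50% threshold by 5.1489 percentage points.

5.1489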